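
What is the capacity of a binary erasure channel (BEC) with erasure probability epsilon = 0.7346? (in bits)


C = 1 - epsilon = 1 - 0.7346 = 0.2654

0.2654 bits


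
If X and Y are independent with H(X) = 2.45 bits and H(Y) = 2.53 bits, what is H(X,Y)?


For independent variables, H(X,Y) = H(X) + H(Y) = 2.45 + 2.53 = 4.98

4.98 bits


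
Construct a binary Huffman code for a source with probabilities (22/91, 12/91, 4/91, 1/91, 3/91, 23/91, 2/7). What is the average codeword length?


Huffman construction (repeatedly merge the two least-probable nodes; each merge adds 1 bit to every symbol beneath it): 1/91 + 3/91 = 4/91; 4/91 + 4/91 = 8/91; 8/91 + 12/91 = 20/91; 20/91 + 22/91 = 6/13; 23/91 + 2/7 = 7/13; 6/13 + 7/13 = 1. Resulting codeword lengths (in the order the probabilities were given): (2, 3, 4, 5, 5, 2, 2). L_avg = sum(p_i * l_i) = 22/91*2 + 12/91*3 + 4/91*4 + 1/91*5 + 3/91*5 + 23/91*2 + 2/7*2 = 214/91 = 2.3516

2.3516 bits


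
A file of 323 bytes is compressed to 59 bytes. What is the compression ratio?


Ratio = original / compressed = 323 / 59 = 5.4746

5.4746


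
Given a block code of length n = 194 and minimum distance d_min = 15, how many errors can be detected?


Detection capability = d_min - 1 = 15 - 1 = 14

14 errors


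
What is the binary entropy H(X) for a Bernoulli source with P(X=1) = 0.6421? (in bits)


H = -p*log2(p) - (1-p)*log2(1-p). -0.6421*log2(0.6421) = 0.410385; -0.3579*log2(0.3579) = 0.530541. H = 0.410385 + 0.530541 = 0.9409

0.9409 bits


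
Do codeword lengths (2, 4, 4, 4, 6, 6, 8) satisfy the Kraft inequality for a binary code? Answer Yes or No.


Kraft sum = sum(2^(-l_i)) = 0.4727, need <= 1. Result: satisfied (a binary prefix-free code with these lengths exists)

Yes


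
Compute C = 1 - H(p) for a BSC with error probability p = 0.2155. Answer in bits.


H(p) = -p*log2(p) - (1-p)*log2(1-p) = -0.2155*log2(0.2155) - 0.7845*log2(0.7845) = 0.477169 + 0.274696 = 0.7519. C = 1 - H(p) = 1 - 0.7519 = 0.2481

0.2481 bits


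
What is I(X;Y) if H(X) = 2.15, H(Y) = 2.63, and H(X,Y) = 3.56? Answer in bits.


I(X;Y) = H(X) + H(Y) - H(X,Y) = 2.15 + 2.63 - 3.56 = 1.22

1.22 bits


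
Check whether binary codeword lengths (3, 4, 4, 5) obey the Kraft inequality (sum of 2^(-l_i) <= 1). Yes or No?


Kraft sum = sum(2^(-l_i)) = 0.2812, need <= 1. Result: satisfied (a binary prefix-free code with these lengths exists)

Yes


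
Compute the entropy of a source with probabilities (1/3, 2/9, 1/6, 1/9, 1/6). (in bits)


H = -sum(p_i * log2(p_i)). Terms: -(1/3)*log2(1/3) = 0.528321; -(2/9)*log2(2/9) = 0.482206; -(1/6)*log2(1/6) = 0.430827; -(1/9)*log2(1/9) = 0.352214; -(1/6)*log2(1/6) = 0.430827. H = 0.528321 + 0.482206 + 0.430827 + 0.352214 + 0.430827 = 2.2244

2.2244 bits


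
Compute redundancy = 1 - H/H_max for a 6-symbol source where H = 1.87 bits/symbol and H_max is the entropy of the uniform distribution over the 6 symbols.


H_max = log2(K) = log2(6) = 2.585 bits/symbol. Redundancy = 1 - H/H_max = 1 - 1.87/2.585 = 1 - 0.7234 = 0.2766

0.2766


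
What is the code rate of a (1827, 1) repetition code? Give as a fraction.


Rate = k/n = 1/1827

1/1827


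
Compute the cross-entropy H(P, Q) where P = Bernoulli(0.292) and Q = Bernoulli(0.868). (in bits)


H(P,Q) = -p*log2(q) - (1-p)*log2(1-q). -0.292*log2(0.868) = 0.059636; -0.708*log2(0.132) = 2.068344. H(P,Q) = 0.059636 + 2.068344 = 2.128

2.128 bits


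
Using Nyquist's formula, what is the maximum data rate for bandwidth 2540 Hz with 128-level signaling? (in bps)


Rate = 2 * B * log2(M) = 2 * 2540 * 7.0 = 35560.0

35560.0 bps


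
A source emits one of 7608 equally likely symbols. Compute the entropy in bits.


H = log2(n) = log2(7608) = 12.8933

12.8933 bits


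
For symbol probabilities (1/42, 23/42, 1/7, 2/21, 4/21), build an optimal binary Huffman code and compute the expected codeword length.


Huffman construction (repeatedly merge the two least-probable nodes; each merge adds 1 bit to every symbol beneath it): 1/42 + 2/21 = 5/42; 5/42 + 1/7 = 11/42; 4/21 + 11/42 = 19/42; 19/42 + 23/42 = 1. Resulting codeword lengths (in the order the probabilities were given): (4, 1, 3, 4, 2). L_avg = sum(p_i * l_i) = 1/42*4 + 23/42*1 + 1/7*3 + 2/21*4 + 4/21*2 = 11/6 = 1.8333

1.8333 bits


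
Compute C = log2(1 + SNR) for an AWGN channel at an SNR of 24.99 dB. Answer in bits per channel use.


SNR_linear = 10^(24.99/10) = 315.5005; C = log2(1 + SNR_linear) = log2(1 + 315.5005) = 8.3061

8.3061 bits/channel use


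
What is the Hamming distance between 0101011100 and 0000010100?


Count differing positions: . ^ . ^ . . ^ . . . = 3 differences

3


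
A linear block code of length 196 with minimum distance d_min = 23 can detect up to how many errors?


Detection capability = d_min - 1 = 23 - 1 = 22

22 errors


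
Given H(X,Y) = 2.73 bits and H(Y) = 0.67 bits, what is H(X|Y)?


H(X|Y) = H(X,Y) - H(Y) = 2.73 - 0.67 = 2.06

2.06 bits


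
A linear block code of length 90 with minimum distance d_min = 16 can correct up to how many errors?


Correction capability = floor((d-1)/2) = floor((16-1)/2) = 7

7 errors


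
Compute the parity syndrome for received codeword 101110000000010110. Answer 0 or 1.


Syndrome = XOR of all bits = 1 XOR 0 XOR 1 XOR 1 XOR 1 XOR 0 XOR 0 XOR 0 XOR 0 XOR 0 XOR 0 XOR 0 XOR 0 XOR 1 XOR 0 XOR 1 XOR 1 XOR 0 = 1

1


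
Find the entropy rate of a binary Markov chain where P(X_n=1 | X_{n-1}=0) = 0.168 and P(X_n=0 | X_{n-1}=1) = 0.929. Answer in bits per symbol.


Stationary distribution: pi_0 = p10/(p01+p10) = 0.8469, pi_1 = 0.1531. Entropy rate H' = pi_0*H(p01) + pi_1*H(p10) = 0.8469*0.6531 + 0.1531*0.3696 = 0.6097

0.6097 bits/symbol


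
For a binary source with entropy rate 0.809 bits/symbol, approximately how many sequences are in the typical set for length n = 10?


log2|A_typical| = nH = 10 * 0.809 = 8.09, so |A_typical| ~ 2^8.09 = 2.725e+02

2.725e+02


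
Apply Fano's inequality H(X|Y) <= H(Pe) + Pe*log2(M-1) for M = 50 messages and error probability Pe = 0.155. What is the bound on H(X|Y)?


H(Pe) = -Pe*log2(Pe) - (1-Pe)*log2(1-Pe) = -0.155*log2(0.155) - 0.845*log2(0.845) = 0.416897 + 0.205315 = 0.6222. Pe*log2(M-1) = 0.155*log2(49) = 0.870280. Bound = H(Pe) + Pe*log2(M-1) = 0.416897 + 0.205315 + 0.870280 = 1.4925

1.4925 bits


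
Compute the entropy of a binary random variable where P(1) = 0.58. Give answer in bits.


H = -p*log2(p) - (1-p)*log2(1-p). -0.58*log2(0.58) = 0.455808; -0.42*log2(0.42) = 0.525646. H = 0.455808 + 0.525646 = 0.9815

0.9815 bits


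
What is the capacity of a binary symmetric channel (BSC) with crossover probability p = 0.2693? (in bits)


H(p) = -p*log2(p) - (1-p)*log2(1-p) = -0.2693*log2(0.2693) - 0.7307*log2(0.7307) = 0.509708 + 0.330751 = 0.8405. C = 1 - H(p) = 1 - 0.8405 = 0.1595

0.1595 bits


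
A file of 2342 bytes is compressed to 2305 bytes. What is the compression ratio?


Ratio = original / compressed = 2342 / 2305 = 1.0161

1.0161


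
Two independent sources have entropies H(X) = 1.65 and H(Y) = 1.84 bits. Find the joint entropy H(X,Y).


For independent variables, H(X,Y) = H(X) + H(Y) = 1.65 + 1.84 = 3.49

3.49 bits


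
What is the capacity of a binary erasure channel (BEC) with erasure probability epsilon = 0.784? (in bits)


C = 1 - epsilon = 1 - 0.784 = 0.216

0.216 bits


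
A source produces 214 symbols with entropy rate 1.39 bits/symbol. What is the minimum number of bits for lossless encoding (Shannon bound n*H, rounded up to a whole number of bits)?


Minimum bits >= n * H = 214 * 1.39 = 297.46, rounded up to a whole number of bits = 298

298 bits


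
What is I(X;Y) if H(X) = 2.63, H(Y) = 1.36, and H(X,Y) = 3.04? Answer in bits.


I(X;Y) = H(X) + H(Y) - H(X,Y) = 2.63 + 1.36 - 3.04 = 0.95

0.95 bits


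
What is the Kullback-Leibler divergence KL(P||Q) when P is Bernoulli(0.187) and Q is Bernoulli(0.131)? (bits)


KL = p*log2(p/q) + (1-p)*log2((1-p)/(1-q)) = 0.187*log2(0.187/0.131) + 0.813*log2(0.813/0.869) = 0.0179

0.0179 bits


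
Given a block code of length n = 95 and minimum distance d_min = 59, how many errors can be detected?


Detection capability = d_min - 1 = 59 - 1 = 58

58 errors


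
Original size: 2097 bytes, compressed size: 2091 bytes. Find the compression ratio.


Ratio = original / compressed = 2097 / 2091 = 1.0029

1.0029


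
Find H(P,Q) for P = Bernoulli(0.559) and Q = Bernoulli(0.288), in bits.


H(P,Q) = -p*log2(q) - (1-p)*log2(1-q). -0.559*log2(0.288) = 1.003885; -0.441*log2(0.712) = 0.216112. H(P,Q) = 1.003885 + 0.216112 = 1.22

1.22 bits


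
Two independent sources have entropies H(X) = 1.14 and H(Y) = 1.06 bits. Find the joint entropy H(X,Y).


For independent variables, H(X,Y) = H(X) + H(Y) = 1.14 + 1.06 = 2.2

2.2 bits


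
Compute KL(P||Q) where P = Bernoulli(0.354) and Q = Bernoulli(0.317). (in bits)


KL = p*log2(p/q) + (1-p)*log2((1-p)/(1-q)) = 0.354*log2(0.354/0.317) + 0.646*log2(0.646/0.683) = 0.0045

0.0045 bits


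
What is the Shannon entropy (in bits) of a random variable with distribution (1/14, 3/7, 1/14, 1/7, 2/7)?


H = -sum(p_i * log2(p_i)). Terms: -(1/14)*log2(1/14) = 0.271954; -(3/7)*log2(3/7) = 0.523882; -(1/14)*log2(1/14) = 0.271954; -(1/7)*log2(1/7) = 0.401051; -(2/7)*log2(2/7) = 0.516387. H = 0.271954 + 0.523882 + 0.271954 + 0.401051 + 0.516387 = 1.9852

1.9852 bits


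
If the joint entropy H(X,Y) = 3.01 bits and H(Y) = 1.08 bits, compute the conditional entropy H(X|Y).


H(X|Y) = H(X,Y) - H(Y) = 3.01 - 1.08 = 1.93

1.93 bits


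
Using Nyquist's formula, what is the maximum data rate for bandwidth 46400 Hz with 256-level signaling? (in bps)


Rate = 2 * B * log2(M) = 2 * 46400 * 8.0 = 742400.0

742400.0 bps


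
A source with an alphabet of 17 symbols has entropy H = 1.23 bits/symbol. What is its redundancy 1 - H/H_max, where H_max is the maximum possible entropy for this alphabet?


H_max = log2(K) = log2(17) = 4.0875 bits/symbol. Redundancy = 1 - H/H_max = 1 - 1.23/4.0875 = 1 - 0.3009 = 0.6991

0.6991


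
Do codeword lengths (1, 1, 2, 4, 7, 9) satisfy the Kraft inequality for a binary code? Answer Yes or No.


Kraft sum = sum(2^(-l_i)) = 1.3223, need <= 1. Result: violated (a binary prefix-free code with these lengths cannot exist)

No


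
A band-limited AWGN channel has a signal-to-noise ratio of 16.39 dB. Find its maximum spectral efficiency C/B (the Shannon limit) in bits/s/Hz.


SNR_linear = 10^(16.39/10) = 43.5512; C/B = log2(1 + SNR_linear) = log2(1 + 43.5512) = 5.4774

5.4774 bits/s/Hz


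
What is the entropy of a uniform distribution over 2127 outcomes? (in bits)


H = log2(n) = log2(2127) = 11.0546

11.0546 bits


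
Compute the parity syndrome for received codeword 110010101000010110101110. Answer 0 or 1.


Syndrome = XOR of all bits = 1 XOR 1 XOR 0 XOR 0 XOR 1 XOR 0 XOR 1 XOR 0 XOR 1 XOR 0 XOR 0 XOR 0 XOR 0 XOR 1 XOR 0 XOR 1 XOR 1 XOR 0 XOR 1 XOR 0 XOR 1 XOR 1 XOR 1 XOR 0 = 0

0


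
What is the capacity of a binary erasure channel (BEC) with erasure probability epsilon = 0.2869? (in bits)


C = 1 - epsilon = 1 - 0.2869 = 0.7131

0.7131 bits


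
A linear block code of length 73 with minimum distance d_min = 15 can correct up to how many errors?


Correction capability = floor((d-1)/2) = floor((15-1)/2) = 7

7 errors


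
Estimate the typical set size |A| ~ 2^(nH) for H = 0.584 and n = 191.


log2|A_typical| = nH = 191 * 0.584 = 111.544, so |A_typical| ~ 2^111.544 = 3.785e+33

3.785e+33


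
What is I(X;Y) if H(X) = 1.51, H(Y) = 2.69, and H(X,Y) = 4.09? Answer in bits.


I(X;Y) = H(X) + H(Y) - H(X,Y) = 1.51 + 2.69 - 4.09 = 0.11

0.11 bits


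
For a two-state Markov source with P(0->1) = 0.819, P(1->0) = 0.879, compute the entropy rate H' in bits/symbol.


Stationary distribution: pi_0 = p10/(p01+p10) = 0.5177, pi_1 = 0.4823. Entropy rate H' = pi_0*H(p01) + pi_1*H(p10) = 0.5177*0.6823 + 0.4823*0.5322 = 0.6099

0.6099 bits/symbol


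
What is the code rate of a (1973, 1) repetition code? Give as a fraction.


Rate = k/n = 1/1973

1/1973


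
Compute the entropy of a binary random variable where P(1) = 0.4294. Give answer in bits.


H = -p*log2(p) - (1-p)*log2(1-p). -0.4294*log2(0.4294) = 0.523699; -0.5706*log2(0.5706) = 0.461871. H = 0.523699 + 0.461871 = 0.9856

0.9856 bits


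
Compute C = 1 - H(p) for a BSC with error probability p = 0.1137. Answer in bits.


H(p) = -p*log2(p) - (1-p)*log2(1-p) = -0.1137*log2(0.1137) - 0.8863*log2(0.8863) = 0.356642 + 0.154334 = 0.511. C = 1 - H(p) = 1 - 0.511 = 0.489

0.489 bits


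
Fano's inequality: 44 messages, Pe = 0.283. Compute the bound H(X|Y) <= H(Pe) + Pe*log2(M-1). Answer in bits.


H(Pe) = -Pe*log2(Pe) - (1-Pe)*log2(1-Pe) = -0.283*log2(0.283) - 0.717*log2(0.717) = 0.515379 + 0.344128 = 0.8595. Pe*log2(M-1) = 0.283*log2(43) = 1.535633. Bound = H(Pe) + Pe*log2(M-1) = 0.515379 + 0.344128 + 1.535633 = 2.3951

2.3951 bits


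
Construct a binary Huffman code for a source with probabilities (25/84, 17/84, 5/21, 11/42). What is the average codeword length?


Huffman construction (repeatedly merge the two least-probable nodes; each merge adds 1 bit to every symbol beneath it): 17/84 + 5/21 = 37/84; 11/42 + 25/84 = 47/84; 37/84 + 47/84 = 1. Resulting codeword lengths (in the order the probabilities were given): (2, 2, 2, 2). L_avg = sum(p_i * l_i) = 25/84*2 + 17/84*2 + 5/21*2 + 11/42*2 = 2

2.0 bits


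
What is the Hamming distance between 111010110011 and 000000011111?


Count differing positions: ^ ^ ^ . ^ . ^ . ^ ^ . . = 7 differences

7


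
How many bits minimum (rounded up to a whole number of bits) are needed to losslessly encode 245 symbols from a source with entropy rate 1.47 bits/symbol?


Minimum bits >= n * H = 245 * 1.47 = 360.15, rounded up to a whole number of bits = 361

361 bits


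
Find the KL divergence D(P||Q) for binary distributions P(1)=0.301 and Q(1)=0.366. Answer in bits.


KL = p*log2(p/q) + (1-p)*log2((1-p)/(1-q)) = 0.301*log2(0.301/0.366) + 0.699*log2(0.699/0.634) = 0.0135

0.0135 bits


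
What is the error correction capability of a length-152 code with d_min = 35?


Correction capability = floor((d-1)/2) = floor((35-1)/2) = 17

17 errors


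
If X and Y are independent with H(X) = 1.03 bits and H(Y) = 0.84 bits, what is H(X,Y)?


For independent variables, H(X,Y) = H(X) + H(Y) = 1.03 + 0.84 = 1.87

1.87 bits


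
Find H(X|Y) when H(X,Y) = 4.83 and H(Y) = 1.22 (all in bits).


H(X|Y) = H(X,Y) - H(Y) = 4.83 - 1.22 = 3.61

3.61 bits


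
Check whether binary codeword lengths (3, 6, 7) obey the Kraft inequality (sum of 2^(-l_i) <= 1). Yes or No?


Kraft sum = sum(2^(-l_i)) = 0.1484, need <= 1. Result: satisfied (a binary prefix-free code with these lengths exists)

Yes


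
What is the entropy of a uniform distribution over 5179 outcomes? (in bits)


H = log2(n) = log2(5179) = 12.3385

12.3385 bits


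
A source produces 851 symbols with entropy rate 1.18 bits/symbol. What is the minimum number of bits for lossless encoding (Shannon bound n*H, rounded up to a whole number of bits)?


Minimum bits >= n * H = 851 * 1.18 = 1004.18, rounded up to a whole number of bits = 1005

1005 bits


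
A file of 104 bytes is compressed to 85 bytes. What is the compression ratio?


Ratio = original / compressed = 104 / 85 = 1.2235

1.2235


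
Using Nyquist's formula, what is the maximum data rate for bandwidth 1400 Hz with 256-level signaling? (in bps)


Rate = 2 * B * log2(M) = 2 * 1400 * 8.0 = 22400.0

22400.0 bps


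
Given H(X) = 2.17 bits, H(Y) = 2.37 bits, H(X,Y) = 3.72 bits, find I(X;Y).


I(X;Y) = H(X) + H(Y) - H(X,Y) = 2.17 + 2.37 - 3.72 = 0.82

0.82 bits


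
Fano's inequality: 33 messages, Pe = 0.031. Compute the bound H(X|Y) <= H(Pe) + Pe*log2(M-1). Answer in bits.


H(Pe) = -Pe*log2(Pe) - (1-Pe)*log2(1-Pe) = -0.031*log2(0.031) - 0.969*log2(0.969) = 0.155359 + 0.044023 = 0.1994. Pe*log2(M-1) = 0.031*log2(32) = 0.155000. Bound = H(Pe) + Pe*log2(M-1) = 0.155359 + 0.044023 + 0.155000 = 0.3544

0.3544 bits


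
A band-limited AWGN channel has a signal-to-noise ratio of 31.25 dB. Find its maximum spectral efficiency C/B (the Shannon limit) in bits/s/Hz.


SNR_linear = 10^(31.25/10) = 1333.5214; C/B = log2(1 + SNR_linear) = log2(1 + 1333.5214) = 10.3821

10.3821 bits/s/Hz


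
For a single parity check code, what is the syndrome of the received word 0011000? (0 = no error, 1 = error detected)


Syndrome = XOR of all bits = 0 XOR 0 XOR 1 XOR 1 XOR 0 XOR 0 XOR 0 = 0

0


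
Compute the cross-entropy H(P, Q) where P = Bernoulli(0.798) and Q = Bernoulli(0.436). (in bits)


H(P,Q) = -p*log2(q) - (1-p)*log2(1-q). -0.798*log2(0.436) = 0.955685; -0.202*log2(0.564) = 0.166899. H(P,Q) = 0.955685 + 0.166899 = 1.1226

1.1226 bits


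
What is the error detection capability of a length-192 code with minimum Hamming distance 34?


Detection capability = d_min - 1 = 34 - 1 = 33

33 errors


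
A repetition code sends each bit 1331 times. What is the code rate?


Rate = k/n = 1/1331

1/1331


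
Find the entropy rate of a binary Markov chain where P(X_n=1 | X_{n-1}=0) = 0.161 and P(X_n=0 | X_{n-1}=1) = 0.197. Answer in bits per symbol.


Stationary distribution: pi_0 = p10/(p01+p10) = 0.5503, pi_1 = 0.4497. Entropy rate H' = pi_0*H(p01) + pi_1*H(p10) = 0.5503*0.6367 + 0.4497*0.7159 = 0.6723

0.6723 bits/symbol


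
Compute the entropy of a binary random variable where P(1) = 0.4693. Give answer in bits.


H = -p*log2(p) - (1-p)*log2(1-p). -0.4693*log2(0.4693) = 0.512202; -0.5307*log2(0.5307) = 0.485077. H = 0.512202 + 0.485077 = 0.9973

0.9973 bits


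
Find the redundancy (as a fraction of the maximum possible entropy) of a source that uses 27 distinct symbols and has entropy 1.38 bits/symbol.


H_max = log2(K) = log2(27) = 4.7549 bits/symbol. Redundancy = 1 - H/H_max = 1 - 1.38/4.7549 = 1 - 0.2902 = 0.7098

0.7098


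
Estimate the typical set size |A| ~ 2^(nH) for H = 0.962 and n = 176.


log2|A_typical| = nH = 176 * 0.962 = 169.312, so |A_typical| ~ 2^169.312 = 9.289e+50

9.289e+50


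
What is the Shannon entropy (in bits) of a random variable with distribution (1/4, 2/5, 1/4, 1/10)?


H = -sum(p_i * log2(p_i)). Terms: -(1/4)*log2(1/4) = 0.500000; -(2/5)*log2(2/5) = 0.528771; -(1/4)*log2(1/4) = 0.500000; -(1/10)*log2(1/10) = 0.332193. H = 0.500000 + 0.528771 + 0.500000 + 0.332193 = 1.861

1.861 bits


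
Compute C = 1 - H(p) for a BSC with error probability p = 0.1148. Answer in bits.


H(p) = -p*log2(p) - (1-p)*log2(1-p) = -0.1148*log2(0.1148) - 0.8852*log2(0.8852) = 0.358498 + 0.155728 = 0.5142. C = 1 - H(p) = 1 - 0.5142 = 0.4858

0.4858 bits


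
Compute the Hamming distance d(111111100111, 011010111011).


Count differing positions: ^ . . ^ . ^ . ^ ^ ^ . . = 6 differences

6


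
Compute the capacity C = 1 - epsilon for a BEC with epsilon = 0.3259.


C = 1 - epsilon = 1 - 0.3259 = 0.6741

0.6741 bits


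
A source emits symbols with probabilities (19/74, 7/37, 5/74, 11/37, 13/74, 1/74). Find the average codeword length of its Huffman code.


Huffman construction (repeatedly merge the two least-probable nodes; each merge adds 1 bit to every symbol beneath it): 1/74 + 5/74 = 3/37; 3/37 + 13/74 = 19/74; 7/37 + 19/74 = 33/74; 19/74 + 11/37 = 41/74; 33/74 + 41/74 = 1. Resulting codeword lengths (in the order the probabilities were given): (2, 2, 4, 2, 3, 4). L_avg = sum(p_i * l_i) = 19/74*2 + 7/37*2 + 5/74*4 + 11/37*2 + 13/74*3 + 1/74*4 = 173/74 = 2.3378

2.3378 bits


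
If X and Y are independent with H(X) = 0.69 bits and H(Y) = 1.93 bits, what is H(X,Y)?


For independent variables, H(X,Y) = H(X) + H(Y) = 0.69 + 1.93 = 2.62

2.62 bits


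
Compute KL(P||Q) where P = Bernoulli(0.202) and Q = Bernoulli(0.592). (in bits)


KL = p*log2(p/q) + (1-p)*log2((1-p)/(1-q)) = 0.202*log2(0.202/0.592) + 0.798*log2(0.798/0.408) = 0.459

0.459 bits


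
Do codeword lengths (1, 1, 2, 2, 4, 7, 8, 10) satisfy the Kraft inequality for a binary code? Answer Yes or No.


Kraft sum = sum(2^(-l_i)) = 1.5752, need <= 1. Result: violated (a binary prefix-free code with these lengths cannot exist)

No


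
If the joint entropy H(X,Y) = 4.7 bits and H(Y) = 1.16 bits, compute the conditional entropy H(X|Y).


H(X|Y) = H(X,Y) - H(Y) = 4.7 - 1.16 = 3.54

3.54 bits


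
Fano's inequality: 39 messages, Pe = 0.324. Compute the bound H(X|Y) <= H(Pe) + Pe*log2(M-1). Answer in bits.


H(Pe) = -Pe*log2(Pe) - (1-Pe)*log2(1-Pe) = -0.324*log2(0.324) - 0.676*log2(0.676) = 0.526803 + 0.381876 = 0.9087. Pe*log2(M-1) = 0.324*log2(38) = 1.700329. Bound = H(Pe) + Pe*log2(M-1) = 0.526803 + 0.381876 + 1.700329 = 2.609

2.609 bits


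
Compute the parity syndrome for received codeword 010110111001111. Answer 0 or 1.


Syndrome = XOR of all bits = 0 XOR 1 XOR 0 XOR 1 XOR 1 XOR 0 XOR 1 XOR 1 XOR 1 XOR 0 XOR 0 XOR 1 XOR 1 XOR 1 XOR 1 = 0

0


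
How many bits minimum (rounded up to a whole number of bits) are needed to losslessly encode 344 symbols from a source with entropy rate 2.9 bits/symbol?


Minimum bits >= n * H = 344 * 2.9 = 997.6, rounded up to a whole number of bits = 998

998 bits


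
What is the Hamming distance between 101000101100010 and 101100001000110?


Count differing positions: . . . ^ . . ^ . . ^ . . ^ . . = 4 differences

4


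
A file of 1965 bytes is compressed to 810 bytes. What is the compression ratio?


Ratio = original / compressed = 1965 / 810 = 2.4259

2.4259


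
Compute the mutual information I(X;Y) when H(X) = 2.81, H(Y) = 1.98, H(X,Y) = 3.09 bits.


I(X;Y) = H(X) + H(Y) - H(X,Y) = 2.81 + 1.98 - 3.09 = 1.7

1.7 bits


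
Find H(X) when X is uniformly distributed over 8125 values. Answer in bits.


H = log2(n) = log2(8125) = 12.9882

12.9882 bits


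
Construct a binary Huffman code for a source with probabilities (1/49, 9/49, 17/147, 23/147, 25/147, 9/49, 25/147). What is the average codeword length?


Huffman construction (repeatedly merge the two least-probable nodes; each merge adds 1 bit to every symbol beneath it): 1/49 + 17/147 = 20/147; 20/147 + 23/147 = 43/147; 25/147 + 25/147 = 50/147; 9/49 + 9/49 = 18/49; 43/147 + 50/147 = 31/49; 18/49 + 31/49 = 1. Resulting codeword lengths (in the order the probabilities were given): (4, 2, 4, 3, 3, 2, 3). L_avg = sum(p_i * l_i) = 1/49*4 + 9/49*2 + 17/147*4 + 23/147*3 + 25/147*3 + 9/49*2 + 25/147*3 = 407/147 = 2.7687

2.7687 bits


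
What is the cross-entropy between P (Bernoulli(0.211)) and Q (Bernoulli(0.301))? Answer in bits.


H(P,Q) = -p*log2(q) - (1-p)*log2(1-q). -0.211*log2(0.301) = 0.365487; -0.789*log2(0.699) = 0.407626. H(P,Q) = 0.365487 + 0.407626 = 0.7731

0.7731 bits


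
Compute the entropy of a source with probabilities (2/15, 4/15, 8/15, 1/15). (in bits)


H = -sum(p_i * log2(p_i)). Terms: -(2/15)*log2(2/15) = 0.387585; -(4/15)*log2(4/15) = 0.508504; -(8/15)*log2(8/15) = 0.483675; -(1/15)*log2(1/15) = 0.260459. H = 0.387585 + 0.508504 + 0.483675 + 0.260459 = 1.6402

1.6402 bits


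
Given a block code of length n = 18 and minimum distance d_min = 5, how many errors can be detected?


Detection capability = d_min - 1 = 5 - 1 = 4

4 errors


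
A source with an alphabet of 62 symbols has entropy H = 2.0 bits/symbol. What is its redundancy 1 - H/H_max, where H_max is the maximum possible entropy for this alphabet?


H_max = log2(K) = log2(62) = 5.9542 bits/symbol. Redundancy = 1 - H/H_max = 1 - 2.0/5.9542 = 1 - 0.3359 = 0.6641

0.6641


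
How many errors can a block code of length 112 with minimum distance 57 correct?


Correction capability = floor((d-1)/2) = floor((57-1)/2) = 28

28 errors


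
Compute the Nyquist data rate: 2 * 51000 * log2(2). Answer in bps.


Rate = 2 * B * log2(M) = 2 * 51000 * 1.0 = 102000.0

102000.0 bps


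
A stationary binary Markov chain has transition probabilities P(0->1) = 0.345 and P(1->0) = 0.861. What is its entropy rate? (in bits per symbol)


Stationary distribution: pi_0 = p10/(p01+p10) = 0.7139, pi_1 = 0.2861. Entropy rate H' = pi_0*H(p01) + pi_1*H(p10) = 0.7139*0.9295 + 0.2861*0.5816 = 0.83

0.83 bits/symbol


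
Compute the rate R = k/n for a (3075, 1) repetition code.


Rate = k/n = 1/3075

1/3075


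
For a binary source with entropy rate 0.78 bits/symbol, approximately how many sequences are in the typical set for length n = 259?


log2|A_typical| = nH = 259 * 0.78 = 202.02, so |A_typical| ~ 2^202.02 = 6.517e+60

6.517e+60


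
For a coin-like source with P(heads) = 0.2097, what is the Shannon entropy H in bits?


H = -p*log2(p) - (1-p)*log2(1-p). -0.2097*log2(0.2097) = 0.472580; -0.7903*log2(0.7903) = 0.268329. H = 0.472580 + 0.268329 = 0.7409

0.7409 bits


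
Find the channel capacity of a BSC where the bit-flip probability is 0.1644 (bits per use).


H(p) = -p*log2(p) - (1-p)*log2(1-p) = -0.1644*log2(0.1644) - 0.8356*log2(0.8356) = 0.428216 + 0.216517 = 0.6447. C = 1 - H(p) = 1 - 0.6447 = 0.3553

0.3553 bits


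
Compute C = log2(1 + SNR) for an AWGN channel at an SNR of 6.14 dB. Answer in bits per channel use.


SNR_linear = 10^(6.14/10) = 4.1115; C = log2(1 + SNR_linear) = log2(1 + 4.1115) = 2.3537

2.3537 bits/channel use


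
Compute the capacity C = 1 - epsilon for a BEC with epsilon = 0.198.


C = 1 - epsilon = 1 - 0.198 = 0.802

0.802 bits


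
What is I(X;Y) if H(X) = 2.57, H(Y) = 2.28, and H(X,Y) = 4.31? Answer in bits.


I(X;Y) = H(X) + H(Y) - H(X,Y) = 2.57 + 2.28 - 4.31 = 0.54

0.54 bits


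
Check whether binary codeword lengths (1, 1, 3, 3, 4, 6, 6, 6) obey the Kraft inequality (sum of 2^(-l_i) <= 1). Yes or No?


Kraft sum = sum(2^(-l_i)) = 1.3594, need <= 1. Result: violated (a binary prefix-free code with these lengths cannot exist)

No


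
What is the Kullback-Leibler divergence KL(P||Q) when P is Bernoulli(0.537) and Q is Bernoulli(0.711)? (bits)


KL = p*log2(p/q) + (1-p)*log2((1-p)/(1-q)) = 0.537*log2(0.537/0.711) + 0.463*log2(0.463/0.289) = 0.0974

0.0974 bits


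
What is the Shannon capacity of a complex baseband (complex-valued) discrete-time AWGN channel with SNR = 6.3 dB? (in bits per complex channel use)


SNR_linear = 10^(6.3/10) = 4.2658; C = log2(1 + SNR_linear) = log2(1 + 4.2658) = 2.3967

2.3967 bits/channel use


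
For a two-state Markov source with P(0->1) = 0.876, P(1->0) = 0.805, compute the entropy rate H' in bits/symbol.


Stationary distribution: pi_0 = p10/(p01+p10) = 0.4789, pi_1 = 0.5211. Entropy rate H' = pi_0*H(p01) + pi_1*H(p10) = 0.4789*0.5408 + 0.5211*0.7118 = 0.6299

0.6299 bits/symbol


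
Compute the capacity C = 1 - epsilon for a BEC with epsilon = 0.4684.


C = 1 - epsilon = 1 - 0.4684 = 0.5316

0.5316 bits


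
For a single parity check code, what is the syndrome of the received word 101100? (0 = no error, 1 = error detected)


Syndrome = XOR of all bits = 1 XOR 0 XOR 1 XOR 1 XOR 0 XOR 0 = 1

1


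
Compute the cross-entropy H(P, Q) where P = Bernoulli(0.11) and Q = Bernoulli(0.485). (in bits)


H(P,Q) = -p*log2(q) - (1-p)*log2(1-q). -0.11*log2(0.485) = 0.114834; -0.89*log2(0.515) = 0.852047. H(P,Q) = 0.114834 + 0.852047 = 0.9669

0.9669 bits


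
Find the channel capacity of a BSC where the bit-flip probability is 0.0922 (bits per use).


H(p) = -p*log2(p) - (1-p)*log2(1-p) = -0.0922*log2(0.0922) - 0.9078*log2(0.9078) = 0.317084 + 0.126687 = 0.4438. C = 1 - H(p) = 1 - 0.4438 = 0.5562

0.5562 bits


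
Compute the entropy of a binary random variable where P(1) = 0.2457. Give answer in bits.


H = -p*log2(p) - (1-p)*log2(1-p). -0.2457*log2(0.2457) = 0.497550; -0.7543*log2(0.7543) = 0.306841. H = 0.497550 + 0.306841 = 0.8044

0.8044 bits


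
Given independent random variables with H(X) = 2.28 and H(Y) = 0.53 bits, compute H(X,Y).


For independent variables, H(X,Y) = H(X) + H(Y) = 2.28 + 0.53 = 2.81

2.81 bits


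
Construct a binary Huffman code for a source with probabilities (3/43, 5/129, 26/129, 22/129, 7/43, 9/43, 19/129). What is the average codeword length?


Huffman construction (repeatedly merge the two least-probable nodes; each merge adds 1 bit to every symbol beneath it): 5/129 + 3/43 = 14/129; 14/129 + 19/129 = 11/43; 7/43 + 22/129 = 1/3; 26/129 + 9/43 = 53/129; 11/43 + 1/3 = 76/129; 53/129 + 76/129 = 1. Resulting codeword lengths (in the order the probabilities were given): (4, 4, 2, 3, 3, 2, 3). L_avg = sum(p_i * l_i) = 3/43*4 + 5/129*4 + 26/129*2 + 22/129*3 + 7/43*3 + 9/43*2 + 19/129*3 = 116/43 = 2.6977

2.6977 bits


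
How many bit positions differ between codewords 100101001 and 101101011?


Count differing positions: . . ^ . . . . ^ . = 2 differences

2


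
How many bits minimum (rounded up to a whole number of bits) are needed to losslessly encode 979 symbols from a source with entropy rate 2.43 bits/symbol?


Minimum bits >= n * H = 979 * 2.43 = 2378.97, rounded up to a whole number of bits = 2379

2379 bits


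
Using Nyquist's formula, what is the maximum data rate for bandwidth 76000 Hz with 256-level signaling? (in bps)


Rate = 2 * B * log2(M) = 2 * 76000 * 8.0 = 1216000.0

1216000.0 bps


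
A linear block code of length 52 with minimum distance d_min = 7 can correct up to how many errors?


Correction capability = floor((d-1)/2) = floor((7-1)/2) = 3

3 errors


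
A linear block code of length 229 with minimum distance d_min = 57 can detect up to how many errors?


Detection capability = d_min - 1 = 57 - 1 = 56

56 errors


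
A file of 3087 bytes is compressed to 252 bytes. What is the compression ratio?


Ratio = original / compressed = 3087 / 252 = 12.25

12.25


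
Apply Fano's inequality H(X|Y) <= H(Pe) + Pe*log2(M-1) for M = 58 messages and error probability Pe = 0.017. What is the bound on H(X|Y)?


H(Pe) = -Pe*log2(Pe) - (1-Pe)*log2(1-Pe) = -0.017*log2(0.017) - 0.983*log2(0.983) = 0.099931 + 0.024316 = 0.1242. Pe*log2(M-1) = 0.017*log2(57) = 0.099159. Bound = H(Pe) + Pe*log2(M-1) = 0.099931 + 0.024316 + 0.099159 = 0.2234

0.2234 bits


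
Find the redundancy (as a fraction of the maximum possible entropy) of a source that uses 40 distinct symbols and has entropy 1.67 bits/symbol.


H_max = log2(K) = log2(40) = 5.3219 bits/symbol. Redundancy = 1 - H/H_max = 1 - 1.67/5.3219 = 1 - 0.3138 = 0.6862

0.6862


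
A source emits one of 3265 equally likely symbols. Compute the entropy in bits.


H = log2(n) = log2(3265) = 11.6729

11.6729 bits


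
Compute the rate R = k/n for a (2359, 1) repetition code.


Rate = k/n = 1/2359

1/2359


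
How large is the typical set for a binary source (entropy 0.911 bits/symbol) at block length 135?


log2|A_typical| = nH = 135 * 0.911 = 122.985, so |A_typical| ~ 2^122.985 = 1.052e+37

1.052e+37


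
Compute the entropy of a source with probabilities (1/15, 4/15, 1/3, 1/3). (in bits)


H = -sum(p_i * log2(p_i)). Terms: -(1/15)*log2(1/15) = 0.260459; -(4/15)*log2(4/15) = 0.508504; -(1/3)*log2(1/3) = 0.528321; -(1/3)*log2(1/3) = 0.528321. H = 0.260459 + 0.508504 + 0.528321 + 0.528321 = 1.8256

1.8256 bits


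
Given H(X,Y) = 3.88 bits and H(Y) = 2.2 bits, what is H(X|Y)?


H(X|Y) = H(X,Y) - H(Y) = 3.88 - 2.2 = 1.68

1.68 bits


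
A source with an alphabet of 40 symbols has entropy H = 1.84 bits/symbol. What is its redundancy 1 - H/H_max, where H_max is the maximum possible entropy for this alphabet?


H_max = log2(K) = log2(40) = 5.3219 bits/symbol. Redundancy = 1 - H/H_max = 1 - 1.84/5.3219 = 1 - 0.3457 = 0.6543

0.6543


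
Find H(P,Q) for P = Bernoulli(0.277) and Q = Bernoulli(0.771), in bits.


H(P,Q) = -p*log2(q) - (1-p)*log2(1-q). -0.277*log2(0.771) = 0.103930; -0.723*log2(0.229) = 1.537518. H(P,Q) = 0.103930 + 1.537518 = 1.6414

1.6414 bits


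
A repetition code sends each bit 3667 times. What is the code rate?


Rate = k/n = 1/3667

1/3667


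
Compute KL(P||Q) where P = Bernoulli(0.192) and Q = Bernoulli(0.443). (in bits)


KL = p*log2(p/q) + (1-p)*log2((1-p)/(1-q)) = 0.192*log2(0.192/0.443) + 0.808*log2(0.808/0.557) = 0.202

0.202 bits


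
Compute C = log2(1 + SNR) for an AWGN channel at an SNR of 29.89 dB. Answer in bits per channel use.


SNR_linear = 10^(29.89/10) = 974.9896; C = log2(1 + SNR_linear) = log2(1 + 974.9896) = 9.9307

9.9307 bits/channel use


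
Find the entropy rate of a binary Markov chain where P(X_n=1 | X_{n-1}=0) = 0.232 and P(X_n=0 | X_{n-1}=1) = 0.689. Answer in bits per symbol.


Stationary distribution: pi_0 = p10/(p01+p10) = 0.7481, pi_1 = 0.2519. Entropy rate H' = pi_0*H(p01) + pi_1*H(p10) = 0.7481*0.7815 + 0.2519*0.8943 = 0.8099

0.8099 bits/symbol


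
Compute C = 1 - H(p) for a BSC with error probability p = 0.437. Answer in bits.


H(p) = -p*log2(p) - (1-p)*log2(1-p) = -0.437*log2(0.437) - 0.563*log2(0.563) = 0.521907 + 0.466611 = 0.9885. C = 1 - H(p) = 1 - 0.9885 = 0.0115

0.0115 bits


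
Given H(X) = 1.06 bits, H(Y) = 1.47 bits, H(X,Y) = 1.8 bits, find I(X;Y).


I(X;Y) = H(X) + H(Y) - H(X,Y) = 1.06 + 1.47 - 1.8 = 0.73

0.73 bits


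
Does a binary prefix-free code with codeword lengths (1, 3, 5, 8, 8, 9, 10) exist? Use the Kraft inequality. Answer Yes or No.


Kraft sum = sum(2^(-l_i)) = 0.667, need <= 1. Result: satisfied (a binary prefix-free code with these lengths exists)

Yes


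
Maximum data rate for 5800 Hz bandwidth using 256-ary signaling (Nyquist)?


Rate = 2 * B * log2(M) = 2 * 5800 * 8.0 = 92800.0

92800.0 bps


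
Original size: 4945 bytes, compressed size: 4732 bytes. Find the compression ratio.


Ratio = original / compressed = 4945 / 4732 = 1.045

1.045


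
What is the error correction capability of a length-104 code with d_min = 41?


Correction capability = floor((d-1)/2) = floor((41-1)/2) = 20

20 errors


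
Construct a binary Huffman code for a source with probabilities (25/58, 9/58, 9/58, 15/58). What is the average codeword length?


Huffman construction (repeatedly merge the two least-probable nodes; each merge adds 1 bit to every symbol beneath it): 9/58 + 9/58 = 9/29; 15/58 + 9/29 = 33/58; 25/58 + 33/58 = 1. Resulting codeword lengths (in the order the probabilities were given): (1, 3, 3, 2). L_avg = sum(p_i * l_i) = 25/58*1 + 9/58*3 + 9/58*3 + 15/58*2 = 109/58 = 1.8793

1.8793 bits


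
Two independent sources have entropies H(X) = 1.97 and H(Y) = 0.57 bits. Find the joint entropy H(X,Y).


For independent variables, H(X,Y) = H(X) + H(Y) = 1.97 + 0.57 = 2.54

2.54 bits


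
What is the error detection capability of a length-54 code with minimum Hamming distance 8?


Detection capability = d_min - 1 = 8 - 1 = 7

7 errors


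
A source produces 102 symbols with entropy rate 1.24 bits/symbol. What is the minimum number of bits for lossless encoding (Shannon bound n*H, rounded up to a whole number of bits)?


Minimum bits >= n * H = 102 * 1.24 = 126.48, rounded up to a whole number of bits = 127

127 bits


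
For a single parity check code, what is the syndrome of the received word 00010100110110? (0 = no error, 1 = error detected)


Syndrome = XOR of all bits = 0 XOR 0 XOR 0 XOR 1 XOR 0 XOR 1 XOR 0 XOR 0 XOR 1 XOR 1 XOR 0 XOR 1 XOR 1 XOR 0 = 0

0


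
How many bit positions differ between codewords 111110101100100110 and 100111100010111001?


Count differing positions: . ^ ^ . . ^ . . ^ ^ ^ . . ^ ^ ^ ^ ^ = 11 differences

11


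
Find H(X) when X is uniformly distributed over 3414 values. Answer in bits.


H = log2(n) = log2(3414) = 11.7372

11.7372 bits


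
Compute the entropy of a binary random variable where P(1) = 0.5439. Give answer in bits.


H = -p*log2(p) - (1-p)*log2(1-p). -0.5439*log2(0.5439) = 0.477863; -0.4561*log2(0.4561) = 0.516569. H = 0.477863 + 0.516569 = 0.9944

0.9944 bits


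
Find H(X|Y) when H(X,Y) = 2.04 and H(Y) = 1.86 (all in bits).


H(X|Y) = H(X,Y) - H(Y) = 2.04 - 1.86 = 0.18

0.18 bits


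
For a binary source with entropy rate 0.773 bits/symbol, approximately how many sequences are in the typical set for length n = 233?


log2|A_typical| = nH = 233 * 0.773 = 180.109, so |A_typical| ~ 2^180.109 = 1.653e+54

1.653e+54


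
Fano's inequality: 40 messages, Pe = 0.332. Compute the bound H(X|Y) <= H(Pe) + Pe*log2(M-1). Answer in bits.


H(Pe) = -Pe*log2(Pe) - (1-Pe)*log2(1-Pe) = -0.332*log2(0.332) - 0.668*log2(0.668) = 0.528127 + 0.388829 = 0.917. Pe*log2(M-1) = 0.332*log2(39) = 1.754754. Bound = H(Pe) + Pe*log2(M-1) = 0.528127 + 0.388829 + 1.754754 = 2.6717

2.6717 bits


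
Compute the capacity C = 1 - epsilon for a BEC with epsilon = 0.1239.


C = 1 - epsilon = 1 - 0.1239 = 0.8761

0.8761 bits


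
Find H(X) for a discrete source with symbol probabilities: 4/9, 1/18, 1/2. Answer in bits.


H = -sum(p_i * log2(p_i)). Terms: -(4/9)*log2(4/9) = 0.519967; -(1/18)*log2(1/18) = 0.231663; -(1/2)*log2(1/2) = 0.500000. H = 0.519967 + 0.231663 + 0.500000 = 1.2516

1.2516 bits


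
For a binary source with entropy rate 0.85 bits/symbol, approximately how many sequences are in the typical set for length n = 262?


log2|A_typical| = nH = 262 * 0.85 = 222.7, so |A_typical| ~ 2^222.7 = 1.095e+67

1.095e+67


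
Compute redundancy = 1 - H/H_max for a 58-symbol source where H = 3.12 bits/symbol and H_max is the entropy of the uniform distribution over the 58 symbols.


H_max = log2(K) = log2(58) = 5.858 bits/symbol. Redundancy = 1 - H/H_max = 1 - 3.12/5.858 = 1 - 0.5326 = 0.4674

0.4674


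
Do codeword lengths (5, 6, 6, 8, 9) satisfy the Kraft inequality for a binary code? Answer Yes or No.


Kraft sum = sum(2^(-l_i)) = 0.0684, need <= 1. Result: satisfied (a binary prefix-free code with these lengths exists)

Yes


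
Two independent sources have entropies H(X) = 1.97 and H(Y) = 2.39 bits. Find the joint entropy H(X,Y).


For independent variables, H(X,Y) = H(X) + H(Y) = 1.97 + 2.39 = 4.36

4.36 bits


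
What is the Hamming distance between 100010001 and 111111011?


Count differing positions: . ^ ^ ^ . ^ . ^ . = 5 differences

5


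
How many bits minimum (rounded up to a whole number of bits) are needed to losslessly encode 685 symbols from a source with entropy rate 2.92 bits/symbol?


Minimum bits >= n * H = 685 * 2.92 = 2000.2, rounded up to a whole number of bits = 2001

2001 bits


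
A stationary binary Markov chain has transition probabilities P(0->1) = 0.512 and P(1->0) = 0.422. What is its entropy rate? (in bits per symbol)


Stationary distribution: pi_0 = p10/(p01+p10) = 0.4518, pi_1 = 0.5482. Entropy rate H' = pi_0*H(p01) + pi_1*H(p10) = 0.4518*0.9996 + 0.5482*0.9824 = 0.9901

0.9901 bits/symbol


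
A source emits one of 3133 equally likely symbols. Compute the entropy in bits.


H = log2(n) = log2(3133) = 11.6133

11.6133 bits


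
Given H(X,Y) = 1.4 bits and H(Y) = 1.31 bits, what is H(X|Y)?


H(X|Y) = H(X,Y) - H(Y) = 1.4 - 1.31 = 0.09

0.09 bits


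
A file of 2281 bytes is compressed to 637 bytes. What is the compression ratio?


Ratio = original / compressed = 2281 / 637 = 3.5808

3.5808


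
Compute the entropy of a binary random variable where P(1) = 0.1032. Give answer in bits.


H = -p*log2(p) - (1-p)*log2(1-p). -0.1032*log2(0.1032) = 0.338133; -0.8968*log2(0.8968) = 0.140925. H = 0.338133 + 0.140925 = 0.4791

0.4791 bits


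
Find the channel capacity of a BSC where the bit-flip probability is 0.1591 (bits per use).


H(p) = -p*log2(p) - (1-p)*log2(1-p) = -0.1591*log2(0.1591) - 0.8409*log2(0.8409) = 0.421932 + 0.210220 = 0.6322. C = 1 - H(p) = 1 - 0.6322 = 0.3678

0.3678 bits


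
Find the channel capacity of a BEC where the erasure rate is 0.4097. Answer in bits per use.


C = 1 - epsilon = 1 - 0.4097 = 0.5903

0.5903 bits
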